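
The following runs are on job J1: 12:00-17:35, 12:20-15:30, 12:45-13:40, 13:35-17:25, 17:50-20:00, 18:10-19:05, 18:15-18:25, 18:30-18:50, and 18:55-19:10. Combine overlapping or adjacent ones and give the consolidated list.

12:20-15:30 overlaps/touches 12:00-17:35 → extend to 12:00-17:35.
12:45-13:40 overlaps/touches 12:00-17:35 → extend to 12:00-17:35.
13:35-17:25 overlaps/touches 12:00-17:35 → extend to 12:00-17:35.
17:50-20:00 is disjoint → start new block.
18:10-19:05 overlaps/touches 17:50-20:00 → extend to 17:50-20:00.
18:15-18:25 overlaps/touches 17:50-20:00 → extend to 17:50-20:00.
18:30-18:50 overlaps/touches 17:50-20:00 → extend to 17:50-20:00.
18:55-19:10 overlaps/touches 17:50-20:00 → extend to 17:50-20:00.

12:00-17:35, 17:50-20:00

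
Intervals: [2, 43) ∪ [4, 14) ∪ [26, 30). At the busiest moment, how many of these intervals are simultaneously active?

2

At 4, 2 of the intervals are simultaneously active.
No point has more.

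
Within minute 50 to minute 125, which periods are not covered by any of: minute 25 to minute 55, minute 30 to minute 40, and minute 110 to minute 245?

The merged coverage is minute 25 to minute 55, minute 110 to minute 245.
Complement within minute 50 to minute 125: minute 55 to minute 110.

minute 55 to minute 110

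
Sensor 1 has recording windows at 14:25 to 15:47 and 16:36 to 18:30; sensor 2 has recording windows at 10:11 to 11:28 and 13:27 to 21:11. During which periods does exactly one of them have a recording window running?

A but not B: none.
B but not A: 10:11-11:28, 13:27-14:25, 15:47-16:36, 18:30-21:11.
Combining gives A △ B.

10:11-11:28, 13:27-14:25, 15:47-16:36, 18:30-21:11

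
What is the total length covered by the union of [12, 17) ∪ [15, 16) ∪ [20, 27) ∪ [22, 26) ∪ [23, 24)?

12

Merged: [12, 17), [20, 27).
Lengths: 5 + 7 = 12.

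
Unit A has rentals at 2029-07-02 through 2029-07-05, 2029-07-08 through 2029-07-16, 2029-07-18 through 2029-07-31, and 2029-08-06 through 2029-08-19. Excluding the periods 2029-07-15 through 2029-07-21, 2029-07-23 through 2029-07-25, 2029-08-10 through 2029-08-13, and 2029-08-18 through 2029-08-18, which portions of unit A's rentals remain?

2029-07-02 through 2029-07-05, 2029-07-08 through 2029-07-14, 2029-07-22 through 2029-07-22, 2029-07-26 through 2029-07-31, 2029-08-06 through 2029-08-09, 2029-08-14 through 2029-08-17, 2029-08-19 through 2029-08-19

2029-07-02 through 2029-07-05: nothing removed.
2029-07-08 through 2029-07-16 \ B = 2029-07-08 through 2029-07-14.
2029-07-18 through 2029-07-31 \ B = 2029-07-22 through 2029-07-22, 2029-07-26 through 2029-07-31.
2029-08-06 through 2029-08-19 \ B = 2029-08-06 through 2029-08-09, 2029-08-14 through 2029-08-17, 2029-08-19 through 2029-08-19.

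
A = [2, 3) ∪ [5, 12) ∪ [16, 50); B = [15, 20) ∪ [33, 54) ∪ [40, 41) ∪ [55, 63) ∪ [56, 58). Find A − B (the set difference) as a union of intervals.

[2, 3) ∪ [5, 12) ∪ [20, 33)

Merge the second list: [15, 20), [33, 54), [55, 63).
[2, 3): nothing removed.
[5, 12): nothing removed.
[16, 50) \ B = [20, 33).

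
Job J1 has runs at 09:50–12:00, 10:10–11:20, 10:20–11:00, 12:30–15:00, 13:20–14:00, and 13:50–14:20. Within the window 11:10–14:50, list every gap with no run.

Covered (merged): 09:50–12:00, 12:30–15:00.
Complement within 11:10–14:50: 12:00–12:30.

12:00–12:30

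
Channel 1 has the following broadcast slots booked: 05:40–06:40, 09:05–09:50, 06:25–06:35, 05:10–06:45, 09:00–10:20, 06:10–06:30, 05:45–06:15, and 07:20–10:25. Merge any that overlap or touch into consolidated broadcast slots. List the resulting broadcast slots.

Sort by start: 05:10–06:45, 05:40–06:40, 05:45–06:15, 06:10–06:30, 06:25–06:35, 07:20–10:25, 09:00–10:20, 09:05–09:50.
05:40–06:40 overlaps/touches 05:10–06:45 → extend to 05:10–06:45.
05:45–06:15 overlaps/touches 05:10–06:45 → extend to 05:10–06:45.
06:10–06:30 overlaps/touches 05:10–06:45 → extend to 05:10–06:45.
06:25–06:35 overlaps/touches 05:10–06:45 → extend to 05:10–06:45.
07:20–10:25 is disjoint → start new block.
09:00–10:20 overlaps/touches 07:20–10:25 → extend to 07:20–10:25.
09:05–09:50 overlaps/touches 07:20–10:25 → extend to 07:20–10:25.

05:10–06:45, 07:20–10:25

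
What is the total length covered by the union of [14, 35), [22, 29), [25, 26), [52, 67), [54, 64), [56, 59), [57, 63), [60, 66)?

Merged: [14, 35), [52, 67).
Lengths: 21 + 15 = 36.

36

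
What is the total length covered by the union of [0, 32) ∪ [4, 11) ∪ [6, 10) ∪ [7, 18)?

32

Merged: [0, 32).
Length: 32.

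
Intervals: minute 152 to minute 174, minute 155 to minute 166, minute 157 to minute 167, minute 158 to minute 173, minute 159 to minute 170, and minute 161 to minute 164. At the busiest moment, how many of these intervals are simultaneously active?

6

At minute 161, 6 of the intervals are simultaneously active.
No point has more.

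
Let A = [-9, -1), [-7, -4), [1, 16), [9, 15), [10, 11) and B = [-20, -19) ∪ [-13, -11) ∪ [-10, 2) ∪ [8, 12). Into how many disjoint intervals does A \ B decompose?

First set merges to [-9, -1), [1, 16).
A \ B = [2, 8), [12, 16).
That is 2 disjoint pieces.

2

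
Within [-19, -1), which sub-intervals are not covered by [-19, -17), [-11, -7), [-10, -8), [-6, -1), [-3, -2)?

[-17, -11) ∪ [-7, -6)

After merging, the occupied span is [-19, -17), [-11, -7), [-6, -1).
Uncovered inside [-19, -1): [-17, -11), [-7, -6).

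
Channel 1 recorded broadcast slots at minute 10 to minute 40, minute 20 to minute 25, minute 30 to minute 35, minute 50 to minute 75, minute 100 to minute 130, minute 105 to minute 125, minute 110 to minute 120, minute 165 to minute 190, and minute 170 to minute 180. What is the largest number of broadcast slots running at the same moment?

3

Walk the sorted start/end points keeping a running depth.
The depth first hits 3 at minute 110.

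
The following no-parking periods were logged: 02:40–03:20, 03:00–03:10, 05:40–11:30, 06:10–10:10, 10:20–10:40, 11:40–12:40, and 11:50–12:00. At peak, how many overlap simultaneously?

2

At 03:00, 2 of the intervals are simultaneously active.
No point has more.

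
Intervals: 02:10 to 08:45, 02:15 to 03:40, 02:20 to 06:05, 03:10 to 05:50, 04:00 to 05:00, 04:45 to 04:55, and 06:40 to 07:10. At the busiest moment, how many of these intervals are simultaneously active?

5

At 04:45, 5 of the intervals are simultaneously active.
No point has more.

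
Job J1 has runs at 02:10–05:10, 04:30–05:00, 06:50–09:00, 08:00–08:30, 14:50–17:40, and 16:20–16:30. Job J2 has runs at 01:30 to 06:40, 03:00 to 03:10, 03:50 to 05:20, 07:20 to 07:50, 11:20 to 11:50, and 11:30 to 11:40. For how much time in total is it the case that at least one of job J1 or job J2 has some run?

Merge the first list: 02:10–05:10, 06:50–09:00, 14:50–17:40.
Merge the second list: 01:30–06:40, 07:20–07:50, 11:20–11:50.
A ∪ B = 01:30–06:40, 06:50–09:00, 11:20–11:50, 14:50–17:40.
Total: 5 h 10 min + 2 h 10 min + 30 min + 2 h 50 min = 10 h 40 min.

10 h 40 min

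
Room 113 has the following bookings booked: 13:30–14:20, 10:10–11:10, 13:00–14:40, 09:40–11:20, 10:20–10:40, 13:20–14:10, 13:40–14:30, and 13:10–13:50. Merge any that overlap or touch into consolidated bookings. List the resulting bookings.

09:40-11:20, 13:00-14:40

Sort by start: 09:40-11:20, 10:10-11:10, 10:20-10:40, 13:00-14:40, 13:10-13:50, 13:20-14:10, 13:30-14:20, 13:40-14:30.
10:10-11:10 overlaps/touches 09:40-11:20 → extend to 09:40-11:20.
10:20-10:40 overlaps/touches 09:40-11:20 → extend to 09:40-11:20.
13:00-14:40 is disjoint → start new block.
13:10-13:50 overlaps/touches 13:00-14:40 → extend to 13:00-14:40.
13:20-14:10 overlaps/touches 13:00-14:40 → extend to 13:00-14:40.
13:30-14:20 overlaps/touches 13:00-14:40 → extend to 13:00-14:40.
13:40-14:30 overlaps/touches 13:00-14:40 → extend to 13:00-14:40.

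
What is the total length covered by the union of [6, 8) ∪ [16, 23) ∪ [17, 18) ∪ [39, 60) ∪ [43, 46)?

30

Merged: [6, 8), [16, 23), [39, 60).
Lengths: 2 + 7 + 21 = 30.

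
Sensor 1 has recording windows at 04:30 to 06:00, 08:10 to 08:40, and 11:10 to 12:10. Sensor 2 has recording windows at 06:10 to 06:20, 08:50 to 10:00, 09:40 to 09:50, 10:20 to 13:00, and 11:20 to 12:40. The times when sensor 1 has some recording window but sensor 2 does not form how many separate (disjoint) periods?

2

Merge the second list: 06:10–06:20, 08:50–10:00, 10:20–13:00.
A \ B = 04:30–06:00, 08:10–08:40.
That is 2 disjoint pieces.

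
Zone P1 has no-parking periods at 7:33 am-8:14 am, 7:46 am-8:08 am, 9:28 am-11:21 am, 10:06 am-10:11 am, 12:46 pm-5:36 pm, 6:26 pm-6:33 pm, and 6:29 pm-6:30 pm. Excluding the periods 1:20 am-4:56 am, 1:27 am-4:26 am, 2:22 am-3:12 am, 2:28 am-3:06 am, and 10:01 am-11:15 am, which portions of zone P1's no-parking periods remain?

A, merged: 7:33 am-8:14 am, 9:28 am-11:21 am, 12:46 pm-5:36 pm, 6:26 pm-6:33 pm.
B, merged: 1:20 am-4:56 am, 10:01 am-11:15 am.
7:33 am-8:14 am: no B overlap → unchanged.
9:28 am-11:21 am minus B → 9:28 am-10:01 am, 11:15 am-11:21 am.
12:46 pm-5:36 pm: no B overlap → unchanged.
6:26 pm-6:33 pm: no B overlap → unchanged.

7:33 am-8:14 am, 9:28 am-10:01 am, 11:15 am-11:21 am, 12:46 pm-5:36 pm, 6:26 pm-6:33 pm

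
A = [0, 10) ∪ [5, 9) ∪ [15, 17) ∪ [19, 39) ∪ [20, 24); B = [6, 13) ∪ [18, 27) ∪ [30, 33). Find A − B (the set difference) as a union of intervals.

Merge the first list: [0, 10), [15, 17), [19, 39).
[0, 10) \ B = [0, 6).
[15, 17): nothing removed.
[19, 39) \ B = [27, 30), [33, 39).

[0, 6) ∪ [15, 17) ∪ [27, 30) ∪ [33, 39)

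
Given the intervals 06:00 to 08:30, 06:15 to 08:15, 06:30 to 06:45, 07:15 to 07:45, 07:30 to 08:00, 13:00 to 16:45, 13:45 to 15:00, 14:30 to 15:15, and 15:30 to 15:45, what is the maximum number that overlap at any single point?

Walk the sorted start/end points keeping a running depth.
The depth first hits 4 at 07:30.

4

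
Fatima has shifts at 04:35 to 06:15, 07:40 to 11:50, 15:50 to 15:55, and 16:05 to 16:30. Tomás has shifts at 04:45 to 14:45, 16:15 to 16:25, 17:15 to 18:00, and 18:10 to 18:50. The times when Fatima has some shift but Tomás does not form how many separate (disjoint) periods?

A \ B = 04:35-04:45, 15:50-15:55, 16:05-16:15, 16:25-16:30.
That is 4 disjoint pieces.

4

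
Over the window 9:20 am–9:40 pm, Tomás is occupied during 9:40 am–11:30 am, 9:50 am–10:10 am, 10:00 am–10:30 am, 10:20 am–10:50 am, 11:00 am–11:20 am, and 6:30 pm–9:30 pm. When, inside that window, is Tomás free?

9:20 am–9:40 am, 11:30 am–6:30 pm, 9:30 pm–9:40 pm

The merged coverage is 9:40 am–11:30 am, 6:30 pm–9:30 pm.
Uncovered inside 9:20 am–9:40 pm: 9:20 am–9:40 am, 11:30 am–6:30 pm, 9:30 pm–9:40 pm.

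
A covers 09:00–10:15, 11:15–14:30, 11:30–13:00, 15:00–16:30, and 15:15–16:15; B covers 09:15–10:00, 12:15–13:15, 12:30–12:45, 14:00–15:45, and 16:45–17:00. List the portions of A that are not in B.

09:00-09:15, 10:00-10:15, 11:15-12:15, 13:15-14:00, 15:45-16:30

Merge the first list: 09:00-10:15, 11:15-14:30, 15:00-16:30.
Merge the second list: 09:15-10:00, 12:15-13:15, 14:00-15:45, 16:45-17:00.
09:00-10:15 \ B = 09:00-09:15, 10:00-10:15.
11:15-14:30 \ B = 11:15-12:15, 13:15-14:00.
15:00-16:30 \ B = 15:45-16:30.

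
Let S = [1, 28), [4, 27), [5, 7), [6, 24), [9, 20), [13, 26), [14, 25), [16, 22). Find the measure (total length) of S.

Merged: [1, 28).
Length: 27.

27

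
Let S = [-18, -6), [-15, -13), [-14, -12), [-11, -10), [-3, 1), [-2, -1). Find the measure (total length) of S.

Merged: [-18, -6), [-3, 1).
Lengths: 12 + 4 = 16.

16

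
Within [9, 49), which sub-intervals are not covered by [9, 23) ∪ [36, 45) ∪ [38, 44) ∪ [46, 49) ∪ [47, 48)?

[23, 36) ∪ [45, 46)

The merged coverage is [9, 23), [36, 45), [46, 49).
Complement within [9, 49): [23, 36), [45, 46).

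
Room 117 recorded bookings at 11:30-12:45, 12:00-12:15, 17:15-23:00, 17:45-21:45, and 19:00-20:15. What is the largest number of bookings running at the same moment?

Walk the sorted start/end points keeping a running depth.
The depth first hits 3 at 19:00.

3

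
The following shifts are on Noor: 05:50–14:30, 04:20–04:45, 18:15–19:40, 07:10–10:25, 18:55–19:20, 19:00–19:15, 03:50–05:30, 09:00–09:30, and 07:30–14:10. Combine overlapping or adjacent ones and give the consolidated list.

03:50-05:30, 05:50-14:30, 18:15-19:40

Sort by start: 03:50-05:30, 04:20-04:45, 05:50-14:30, 07:10-10:25, 07:30-14:10, 09:00-09:30, 18:15-19:40, 18:55-19:20, 19:00-19:15.
04:20-04:45 overlaps/touches 03:50-05:30 → extend to 03:50-05:30.
05:50-14:30 is disjoint → start new block.
07:10-10:25 overlaps/touches 05:50-14:30 → extend to 05:50-14:30.
07:30-14:10 overlaps/touches 05:50-14:30 → extend to 05:50-14:30.
09:00-09:30 overlaps/touches 05:50-14:30 → extend to 05:50-14:30.
18:15-19:40 is disjoint → start new block.
18:55-19:20 overlaps/touches 18:15-19:40 → extend to 18:15-19:40.
19:00-19:15 overlaps/touches 18:15-19:40 → extend to 18:15-19:40.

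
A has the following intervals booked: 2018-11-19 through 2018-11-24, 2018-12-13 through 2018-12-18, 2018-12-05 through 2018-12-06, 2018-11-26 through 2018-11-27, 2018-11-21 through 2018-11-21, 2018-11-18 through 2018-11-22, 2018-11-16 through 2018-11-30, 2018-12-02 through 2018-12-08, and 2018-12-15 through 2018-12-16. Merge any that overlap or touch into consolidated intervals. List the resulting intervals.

2018-11-16 through 2018-11-30, 2018-12-02 through 2018-12-08, 2018-12-13 through 2018-12-18

Sort by start: 2018-11-16 through 2018-11-30, 2018-11-18 through 2018-11-22, 2018-11-19 through 2018-11-24, 2018-11-21 through 2018-11-21, 2018-11-26 through 2018-11-27, 2018-12-02 through 2018-12-08, 2018-12-05 through 2018-12-06, 2018-12-13 through 2018-12-18, 2018-12-15 through 2018-12-16.
2018-11-18 through 2018-11-22 overlaps/touches 2018-11-16 through 2018-11-30 → extend to 2018-11-16 through 2018-11-30.
2018-11-19 through 2018-11-24 overlaps/touches 2018-11-16 through 2018-11-30 → extend to 2018-11-16 through 2018-11-30.
2018-11-21 through 2018-11-21 overlaps/touches 2018-11-16 through 2018-11-30 → extend to 2018-11-16 through 2018-11-30.
2018-11-26 through 2018-11-27 overlaps/touches 2018-11-16 through 2018-11-30 → extend to 2018-11-16 through 2018-11-30.
2018-12-02 through 2018-12-08 is disjoint → start new block.
2018-12-05 through 2018-12-06 overlaps/touches 2018-12-02 through 2018-12-08 → extend to 2018-12-02 through 2018-12-08.
2018-12-13 through 2018-12-18 is disjoint → start new block.
2018-12-15 through 2018-12-16 overlaps/touches 2018-12-13 through 2018-12-18 → extend to 2018-12-13 through 2018-12-18.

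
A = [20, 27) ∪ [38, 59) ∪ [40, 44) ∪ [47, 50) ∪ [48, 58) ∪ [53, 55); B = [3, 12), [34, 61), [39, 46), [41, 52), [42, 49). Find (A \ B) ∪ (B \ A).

First set merges to [20, 27), [38, 59).
Second set merges to [3, 12), [34, 61).
Only in the first: [20, 27).
Only in the second: [3, 12), [34, 38), [59, 61).
Together these are the periods covered by exactly one.

[3, 12) ∪ [20, 27) ∪ [34, 38) ∪ [59, 61)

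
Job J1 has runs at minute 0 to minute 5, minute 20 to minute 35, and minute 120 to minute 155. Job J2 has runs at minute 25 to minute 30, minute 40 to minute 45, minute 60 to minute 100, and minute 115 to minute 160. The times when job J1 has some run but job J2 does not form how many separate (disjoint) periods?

3

A \ B = minute 0 to minute 5, minute 20 to minute 25, minute 30 to minute 35.
That is 3 disjoint pieces.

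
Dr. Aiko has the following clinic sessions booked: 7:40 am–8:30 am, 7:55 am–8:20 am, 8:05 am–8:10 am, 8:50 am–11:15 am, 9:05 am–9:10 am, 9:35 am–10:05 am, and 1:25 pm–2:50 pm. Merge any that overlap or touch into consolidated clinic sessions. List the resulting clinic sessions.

7:40 am–8:30 am, 8:50 am–11:15 am, 1:25 pm–2:50 pm

7:55 am–8:20 am overlaps/touches 7:40 am–8:30 am → extend to 7:40 am–8:30 am.
8:05 am–8:10 am overlaps/touches 7:40 am–8:30 am → extend to 7:40 am–8:30 am.
8:50 am–11:15 am is disjoint → start new block.
9:05 am–9:10 am overlaps/touches 8:50 am–11:15 am → extend to 8:50 am–11:15 am.
9:35 am–10:05 am overlaps/touches 8:50 am–11:15 am → extend to 8:50 am–11:15 am.
1:25 pm–2:50 pm is disjoint → start new block.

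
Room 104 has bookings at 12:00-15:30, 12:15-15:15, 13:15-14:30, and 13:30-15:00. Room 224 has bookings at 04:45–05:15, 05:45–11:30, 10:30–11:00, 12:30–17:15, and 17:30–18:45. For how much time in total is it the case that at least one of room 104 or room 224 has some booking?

12 h 45 min

First set merges to 12:00–15:30.
Second set merges to 04:45–05:15, 05:45–11:30, 12:30–17:15, 17:30–18:45.
A ∪ B = 04:45–05:15, 05:45–11:30, 12:00–17:15, 17:30–18:45.
Total: 30 min + 5 h 45 min + 5 h 15 min + 1 h 15 min = 12 h 45 min.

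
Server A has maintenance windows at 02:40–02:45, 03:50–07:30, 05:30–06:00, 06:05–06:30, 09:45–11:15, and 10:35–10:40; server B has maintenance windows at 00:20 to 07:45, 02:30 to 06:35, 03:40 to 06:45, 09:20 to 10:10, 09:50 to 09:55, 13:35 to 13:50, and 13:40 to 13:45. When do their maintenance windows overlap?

02:40–02:45, 03:50–07:30, 09:45–10:10

A, merged: 02:40–02:45, 03:50–07:30, 09:45–11:15.
B, merged: 00:20–07:45, 09:20–10:10, 13:35–13:50.
02:40–02:45 meets the second set on 02:40–02:45.
03:50–07:30 meets the second set on 03:50–07:30.
09:45–11:15 meets the second set on 09:45–10:10.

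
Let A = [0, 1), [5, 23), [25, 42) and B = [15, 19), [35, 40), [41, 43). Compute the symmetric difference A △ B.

[0, 1) ∪ [5, 15) ∪ [19, 23) ∪ [25, 35) ∪ [40, 41) ∪ [42, 43)

Only in the first: [0, 1), [5, 15), [19, 23), [25, 35), [40, 41).
Only in the second: [42, 43).
Together these are the periods covered by exactly one.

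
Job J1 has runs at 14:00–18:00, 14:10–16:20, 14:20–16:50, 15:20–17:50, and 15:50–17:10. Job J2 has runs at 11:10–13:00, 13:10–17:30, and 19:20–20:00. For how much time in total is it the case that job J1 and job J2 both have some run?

3 h 30 min

A, merged: 14:00–18:00.
A ∩ B = 14:00–17:30.
Total: 3 h 30 min.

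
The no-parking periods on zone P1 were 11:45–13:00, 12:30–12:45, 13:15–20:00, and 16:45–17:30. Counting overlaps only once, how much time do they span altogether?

Merged: 11:45-13:00, 13:15-20:00.
Lengths: 1 h 15 min + 6 h 45 min = 8 h.

8 h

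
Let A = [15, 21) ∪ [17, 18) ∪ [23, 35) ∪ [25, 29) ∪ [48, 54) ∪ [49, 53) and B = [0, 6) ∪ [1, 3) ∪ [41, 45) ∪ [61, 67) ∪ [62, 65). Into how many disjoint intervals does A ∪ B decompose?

6

First set merges to [15, 21), [23, 35), [48, 54).
Second set merges to [0, 6), [41, 45), [61, 67).
A ∪ B = [0, 6), [15, 21), [23, 35), [41, 45), [48, 54), [61, 67).
That is 6 disjoint pieces.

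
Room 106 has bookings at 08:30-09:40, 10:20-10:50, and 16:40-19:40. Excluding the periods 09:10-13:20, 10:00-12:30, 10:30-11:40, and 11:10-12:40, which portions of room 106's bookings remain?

08:30–09:10, 16:40–19:40

Second set merges to 09:10–13:20.
08:30–09:40 minus B → 08:30–09:10.
10:20–10:50: fully covered by B → removed.
16:40–19:40: no B overlap → unchanged.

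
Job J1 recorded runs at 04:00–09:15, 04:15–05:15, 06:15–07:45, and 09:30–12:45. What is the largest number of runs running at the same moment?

At 04:15, 2 of the intervals are simultaneously active.
No point has more.

2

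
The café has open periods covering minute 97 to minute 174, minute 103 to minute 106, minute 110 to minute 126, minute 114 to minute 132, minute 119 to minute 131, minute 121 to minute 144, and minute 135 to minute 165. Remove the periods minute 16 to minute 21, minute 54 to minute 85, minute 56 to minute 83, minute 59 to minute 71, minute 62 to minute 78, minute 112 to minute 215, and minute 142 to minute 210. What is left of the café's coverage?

minute 97 to minute 112

A, merged: minute 97 to minute 174.
B, merged: minute 16 to minute 21, minute 54 to minute 85, minute 112 to minute 215.
minute 97 to minute 174 \ B = minute 97 to minute 112.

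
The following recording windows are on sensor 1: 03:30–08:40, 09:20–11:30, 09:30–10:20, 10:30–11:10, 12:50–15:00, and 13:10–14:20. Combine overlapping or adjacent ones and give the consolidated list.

03:30-08:40, 09:20-11:30, 12:50-15:00

09:20-11:30 is disjoint → start new block.
09:30-10:20 overlaps/touches 09:20-11:30 → extend to 09:20-11:30.
10:30-11:10 overlaps/touches 09:20-11:30 → extend to 09:20-11:30.
12:50-15:00 is disjoint → start new block.
13:10-14:20 overlaps/touches 12:50-15:00 → extend to 12:50-15:00.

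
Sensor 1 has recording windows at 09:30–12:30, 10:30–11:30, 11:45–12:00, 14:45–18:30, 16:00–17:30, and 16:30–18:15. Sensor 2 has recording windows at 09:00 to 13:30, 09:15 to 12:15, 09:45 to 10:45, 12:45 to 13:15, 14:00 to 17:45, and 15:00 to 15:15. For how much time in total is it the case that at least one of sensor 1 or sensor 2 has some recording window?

Merge the first list: 09:30-12:30, 14:45-18:30.
Merge the second list: 09:00-13:30, 14:00-17:45.
A ∪ B = 09:00-13:30, 14:00-18:30.
Total: 4 h 30 min + 4 h 30 min = 9 h.

9 h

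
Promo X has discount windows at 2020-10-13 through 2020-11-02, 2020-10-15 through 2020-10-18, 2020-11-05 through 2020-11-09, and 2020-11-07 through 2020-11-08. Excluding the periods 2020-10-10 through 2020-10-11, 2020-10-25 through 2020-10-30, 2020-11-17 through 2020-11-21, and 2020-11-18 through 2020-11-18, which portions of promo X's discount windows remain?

A, merged: 2020-10-13 through 2020-11-02, 2020-11-05 through 2020-11-09.
B, merged: 2020-10-10 through 2020-10-11, 2020-10-25 through 2020-10-30, 2020-11-17 through 2020-11-21.
2020-10-13 through 2020-11-02 with B removed leaves 2020-10-13 through 2020-10-24, 2020-10-31 through 2020-11-02.
2020-11-05 through 2020-11-09 is untouched.

2020-10-13 through 2020-10-24, 2020-10-31 through 2020-11-02, 2020-11-05 through 2020-11-09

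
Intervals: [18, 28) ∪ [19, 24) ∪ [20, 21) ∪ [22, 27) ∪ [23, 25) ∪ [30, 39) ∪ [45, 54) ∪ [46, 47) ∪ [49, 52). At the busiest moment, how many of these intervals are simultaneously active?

4

At 23, 4 of the intervals are simultaneously active.
No point has more.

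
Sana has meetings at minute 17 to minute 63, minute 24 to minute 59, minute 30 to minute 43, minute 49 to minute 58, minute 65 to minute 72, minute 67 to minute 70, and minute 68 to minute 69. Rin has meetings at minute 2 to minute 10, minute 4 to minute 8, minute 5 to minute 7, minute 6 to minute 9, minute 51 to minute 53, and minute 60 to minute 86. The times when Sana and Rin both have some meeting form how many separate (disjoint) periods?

First set merges to minute 17 to minute 63, minute 65 to minute 72.
Second set merges to minute 2 to minute 10, minute 51 to minute 53, minute 60 to minute 86.
A ∩ B = minute 51 to minute 53, minute 60 to minute 63, minute 65 to minute 72.
That is 3 disjoint pieces.

3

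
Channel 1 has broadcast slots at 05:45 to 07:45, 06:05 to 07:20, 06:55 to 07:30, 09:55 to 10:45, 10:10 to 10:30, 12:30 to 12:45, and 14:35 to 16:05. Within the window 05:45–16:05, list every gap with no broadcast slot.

Covered (merged): 05:45–07:45, 09:55–10:45, 12:30–12:45, 14:35–16:05.
Gaps within 05:45–16:05: 07:45–09:55, 10:45–12:30, 12:45–14:35.

07:45–09:55, 10:45–12:30, 12:45–14:35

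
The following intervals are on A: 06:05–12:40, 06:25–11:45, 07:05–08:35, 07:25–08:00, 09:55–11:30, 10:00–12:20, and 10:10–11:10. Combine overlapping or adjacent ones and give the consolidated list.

06:25–11:45 overlaps/touches 06:05–12:40 → extend to 06:05–12:40.
07:05–08:35 overlaps/touches 06:05–12:40 → extend to 06:05–12:40.
07:25–08:00 overlaps/touches 06:05–12:40 → extend to 06:05–12:40.
09:55–11:30 overlaps/touches 06:05–12:40 → extend to 06:05–12:40.
10:00–12:20 overlaps/touches 06:05–12:40 → extend to 06:05–12:40.
10:10–11:10 overlaps/touches 06:05–12:40 → extend to 06:05–12:40.

06:05–12:40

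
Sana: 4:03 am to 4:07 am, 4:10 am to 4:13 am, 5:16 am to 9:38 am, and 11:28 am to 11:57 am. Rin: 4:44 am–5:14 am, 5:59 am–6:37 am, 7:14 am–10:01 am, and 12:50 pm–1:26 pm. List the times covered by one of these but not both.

4:03 am-4:07 am, 4:10 am-4:13 am, 4:44 am-5:14 am, 5:16 am-5:59 am, 6:37 am-7:14 am, 9:38 am-10:01 am, 11:28 am-11:57 am, 12:50 pm-1:26 pm

A but not B: 4:03 am-4:07 am, 4:10 am-4:13 am, 5:16 am-5:59 am, 6:37 am-7:14 am, 11:28 am-11:57 am.
B but not A: 4:44 am-5:14 am, 9:38 am-10:01 am, 12:50 pm-1:26 pm.
Combining gives A △ B.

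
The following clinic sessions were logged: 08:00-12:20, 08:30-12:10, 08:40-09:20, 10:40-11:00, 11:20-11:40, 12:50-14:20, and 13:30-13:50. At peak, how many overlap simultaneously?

Sweep endpoints in order; track running count of active intervals.
Peak of 3 reached at 08:40.

3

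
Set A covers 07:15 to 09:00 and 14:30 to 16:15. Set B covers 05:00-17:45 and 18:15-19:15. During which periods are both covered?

07:15–09:00 meets the second set on 07:15–09:00.
14:30–16:15 meets the second set on 14:30–16:15.

07:15–09:00, 14:30–16:15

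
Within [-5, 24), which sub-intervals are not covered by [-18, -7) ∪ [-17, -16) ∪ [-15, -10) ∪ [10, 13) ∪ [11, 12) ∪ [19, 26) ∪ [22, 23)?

Covered (merged): [-18, -7), [10, 13), [19, 26).
Gaps within [-5, 24): [-5, 10), [13, 19).

[-5, 10) ∪ [13, 19)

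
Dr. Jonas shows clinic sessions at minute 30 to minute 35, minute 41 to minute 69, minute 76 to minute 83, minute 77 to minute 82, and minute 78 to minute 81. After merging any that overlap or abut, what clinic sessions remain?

minute 30 to minute 35, minute 41 to minute 69, minute 76 to minute 83

minute 41 to minute 69 is disjoint → start new block.
minute 76 to minute 83 is disjoint → start new block.
minute 77 to minute 82 overlaps/touches minute 76 to minute 83 → extend to minute 76 to minute 83.
minute 78 to minute 81 overlaps/touches minute 76 to minute 83 → extend to minute 76 to minute 83.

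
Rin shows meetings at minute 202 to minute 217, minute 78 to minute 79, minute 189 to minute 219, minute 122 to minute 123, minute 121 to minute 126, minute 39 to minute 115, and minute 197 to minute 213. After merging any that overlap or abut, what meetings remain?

Sort by start: minute 39 to minute 115, minute 78 to minute 79, minute 121 to minute 126, minute 122 to minute 123, minute 189 to minute 219, minute 197 to minute 213, minute 202 to minute 217.
minute 78 to minute 79 overlaps/touches minute 39 to minute 115 → extend to minute 39 to minute 115.
minute 121 to minute 126 is disjoint → start new block.
minute 122 to minute 123 overlaps/touches minute 121 to minute 126 → extend to minute 121 to minute 126.
minute 189 to minute 219 is disjoint → start new block.
minute 197 to minute 213 overlaps/touches minute 189 to minute 219 → extend to minute 189 to minute 219.
minute 202 to minute 217 overlaps/touches minute 189 to minute 219 → extend to minute 189 to minute 219.

minute 39 to minute 115, minute 121 to minute 126, minute 189 to minute 219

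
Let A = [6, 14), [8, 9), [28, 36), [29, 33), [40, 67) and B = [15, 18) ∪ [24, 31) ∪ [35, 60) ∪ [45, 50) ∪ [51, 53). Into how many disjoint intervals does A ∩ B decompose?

3

A, merged: [6, 14), [28, 36), [40, 67).
B, merged: [15, 18), [24, 31), [35, 60).
A ∩ B = [28, 31), [35, 36), [40, 60).
That is 3 disjoint pieces.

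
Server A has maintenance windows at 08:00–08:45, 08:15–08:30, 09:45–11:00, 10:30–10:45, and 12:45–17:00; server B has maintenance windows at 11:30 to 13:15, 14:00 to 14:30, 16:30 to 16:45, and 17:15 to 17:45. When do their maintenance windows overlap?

First set merges to 08:00–08:45, 09:45–11:00, 12:45–17:00.
08:00–08:45: no overlap with the second set.
09:45–11:00: no overlap with the second set.
12:45–17:00 meets the second set on 12:45–13:15, 14:00–14:30, 16:30–16:45.

12:45–13:15, 14:00–14:30, 16:30–16:45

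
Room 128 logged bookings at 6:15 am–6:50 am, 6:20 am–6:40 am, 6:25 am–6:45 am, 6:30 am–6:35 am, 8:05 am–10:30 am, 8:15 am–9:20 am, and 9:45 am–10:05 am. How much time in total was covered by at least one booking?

Merged: 6:15 am-6:50 am, 8:05 am-10:30 am.
Lengths: 35 min + 2 h 25 min = 3 h.

3 h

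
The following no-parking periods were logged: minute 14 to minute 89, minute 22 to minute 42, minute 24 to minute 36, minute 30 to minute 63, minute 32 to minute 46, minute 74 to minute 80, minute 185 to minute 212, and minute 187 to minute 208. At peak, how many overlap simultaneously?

5

Sweep endpoints in order; track running count of active intervals.
Peak of 5 reached at minute 32.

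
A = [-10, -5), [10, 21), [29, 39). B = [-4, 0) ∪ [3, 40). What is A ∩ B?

[-10, -5) meets no B interval.
[10, 21) ∩ B → [10, 21).
[29, 39) ∩ B → [29, 39).

[10, 21) ∪ [29, 39)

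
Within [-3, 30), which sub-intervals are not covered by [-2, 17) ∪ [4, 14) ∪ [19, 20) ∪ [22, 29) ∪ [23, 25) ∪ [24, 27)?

[-3, -2) ∪ [17, 19) ∪ [20, 22) ∪ [29, 30)

Covered (merged): [-2, 17), [19, 20), [22, 29).
Complement within [-3, 30): [-3, -2), [17, 19), [20, 22), [29, 30).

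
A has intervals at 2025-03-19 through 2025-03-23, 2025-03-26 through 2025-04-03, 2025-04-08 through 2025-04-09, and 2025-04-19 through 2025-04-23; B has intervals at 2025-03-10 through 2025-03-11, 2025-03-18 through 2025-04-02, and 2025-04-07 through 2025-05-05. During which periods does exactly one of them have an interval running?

2025-03-10 through 2025-03-11, 2025-03-18 through 2025-03-18, 2025-03-24 through 2025-03-25, 2025-04-03 through 2025-04-03, 2025-04-07 through 2025-04-07, 2025-04-10 through 2025-04-18, 2025-04-24 through 2025-05-05

Only in the first: 2025-04-03 through 2025-04-03.
Only in the second: 2025-03-10 through 2025-03-11, 2025-03-18 through 2025-03-18, 2025-03-24 through 2025-03-25, 2025-04-07 through 2025-04-07, 2025-04-10 through 2025-04-18, 2025-04-24 through 2025-05-05.
Together these are the periods covered by exactly one.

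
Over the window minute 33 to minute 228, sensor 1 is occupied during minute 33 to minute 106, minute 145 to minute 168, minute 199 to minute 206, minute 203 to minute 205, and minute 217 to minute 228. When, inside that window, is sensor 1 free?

minute 106 to minute 145, minute 168 to minute 199, minute 206 to minute 217

The merged coverage is minute 33 to minute 106, minute 145 to minute 168, minute 199 to minute 206, minute 217 to minute 228.
Uncovered inside minute 33 to minute 228: minute 106 to minute 145, minute 168 to minute 199, minute 206 to minute 217.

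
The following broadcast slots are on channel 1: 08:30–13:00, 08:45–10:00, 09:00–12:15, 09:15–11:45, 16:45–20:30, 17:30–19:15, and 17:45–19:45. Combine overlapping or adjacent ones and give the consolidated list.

08:30-13:00, 16:45-20:30

08:45-10:00 overlaps/touches 08:30-13:00 → extend to 08:30-13:00.
09:00-12:15 overlaps/touches 08:30-13:00 → extend to 08:30-13:00.
09:15-11:45 overlaps/touches 08:30-13:00 → extend to 08:30-13:00.
16:45-20:30 is disjoint → start new block.
17:30-19:15 overlaps/touches 16:45-20:30 → extend to 16:45-20:30.
17:45-19:45 overlaps/touches 16:45-20:30 → extend to 16:45-20:30.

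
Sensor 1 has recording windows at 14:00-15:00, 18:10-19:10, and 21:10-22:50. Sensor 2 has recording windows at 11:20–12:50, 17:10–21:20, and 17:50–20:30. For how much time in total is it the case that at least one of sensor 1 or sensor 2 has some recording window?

8 h 10 min

B, merged: 11:20-12:50, 17:10-21:20.
A ∪ B = 11:20-12:50, 14:00-15:00, 17:10-22:50.
Total: 1 h 30 min + 1 h + 5 h 40 min = 8 h 10 min.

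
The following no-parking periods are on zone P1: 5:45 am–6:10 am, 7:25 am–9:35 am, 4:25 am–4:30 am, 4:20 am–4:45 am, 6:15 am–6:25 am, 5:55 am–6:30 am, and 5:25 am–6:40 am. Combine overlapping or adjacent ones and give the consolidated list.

Sort by start: 4:20 am–4:45 am, 4:25 am–4:30 am, 5:25 am–6:40 am, 5:45 am–6:10 am, 5:55 am–6:30 am, 6:15 am–6:25 am, 7:25 am–9:35 am.
4:25 am–4:30 am overlaps/touches 4:20 am–4:45 am → extend to 4:20 am–4:45 am.
5:25 am–6:40 am is disjoint → start new block.
5:45 am–6:10 am overlaps/touches 5:25 am–6:40 am → extend to 5:25 am–6:40 am.
5:55 am–6:30 am overlaps/touches 5:25 am–6:40 am → extend to 5:25 am–6:40 am.
6:15 am–6:25 am overlaps/touches 5:25 am–6:40 am → extend to 5:25 am–6:40 am.
7:25 am–9:35 am is disjoint → start new block.

4:20 am–4:45 am, 5:25 am–6:40 am, 7:25 am–9:35 am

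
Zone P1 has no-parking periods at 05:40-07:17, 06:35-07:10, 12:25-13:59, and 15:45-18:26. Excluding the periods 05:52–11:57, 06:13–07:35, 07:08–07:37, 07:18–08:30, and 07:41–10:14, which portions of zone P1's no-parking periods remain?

First set merges to 05:40–07:17, 12:25–13:59, 15:45–18:26.
Second set merges to 05:52–11:57.
05:40–07:17 \ B = 05:40–05:52.
12:25–13:59: nothing removed.
15:45–18:26: nothing removed.

05:40–05:52, 12:25–13:59, 15:45–18:26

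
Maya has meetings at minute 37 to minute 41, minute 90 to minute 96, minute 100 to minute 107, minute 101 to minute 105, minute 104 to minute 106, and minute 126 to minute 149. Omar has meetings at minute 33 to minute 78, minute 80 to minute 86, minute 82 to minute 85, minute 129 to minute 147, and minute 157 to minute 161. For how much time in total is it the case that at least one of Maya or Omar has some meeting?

91 minutes

First set merges to minute 37 to minute 41, minute 90 to minute 96, minute 100 to minute 107, minute 126 to minute 149.
Second set merges to minute 33 to minute 78, minute 80 to minute 86, minute 129 to minute 147, minute 157 to minute 161.
A ∪ B = minute 33 to minute 78, minute 80 to minute 86, minute 90 to minute 96, minute 100 to minute 107, minute 126 to minute 149, minute 157 to minute 161.
Total: 45 minutes + 6 minutes + 6 minutes + 7 minutes + 23 minutes + 4 minutes = 91 minutes.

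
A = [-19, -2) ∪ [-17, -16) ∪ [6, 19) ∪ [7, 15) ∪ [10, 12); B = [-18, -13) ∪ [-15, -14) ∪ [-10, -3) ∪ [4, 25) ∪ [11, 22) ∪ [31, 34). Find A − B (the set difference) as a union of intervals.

Merge the first list: [-19, -2), [6, 19).
Merge the second list: [-18, -13), [-10, -3), [4, 25), [31, 34).
[-19, -2) \ B = [-19, -18), [-13, -10), [-3, -2).
[6, 19): entirely removed.

[-19, -18) ∪ [-13, -10) ∪ [-3, -2)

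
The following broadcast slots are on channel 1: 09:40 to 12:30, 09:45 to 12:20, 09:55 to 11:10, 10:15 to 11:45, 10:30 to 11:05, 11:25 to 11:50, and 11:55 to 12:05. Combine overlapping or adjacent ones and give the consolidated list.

09:45–12:20 overlaps/touches 09:40–12:30 → extend to 09:40–12:30.
09:55–11:10 overlaps/touches 09:40–12:30 → extend to 09:40–12:30.
10:15–11:45 overlaps/touches 09:40–12:30 → extend to 09:40–12:30.
10:30–11:05 overlaps/touches 09:40–12:30 → extend to 09:40–12:30.
11:25–11:50 overlaps/touches 09:40–12:30 → extend to 09:40–12:30.
11:55–12:05 overlaps/touches 09:40–12:30 → extend to 09:40–12:30.

09:40–12:30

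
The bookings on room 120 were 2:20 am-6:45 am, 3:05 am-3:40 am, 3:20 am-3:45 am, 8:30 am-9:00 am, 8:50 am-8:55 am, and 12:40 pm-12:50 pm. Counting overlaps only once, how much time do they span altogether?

Merged: 2:20 am-6:45 am, 8:30 am-9:00 am, 12:40 pm-12:50 pm.
Lengths: 4 h 25 min + 30 min + 10 min = 5 h 5 min.

5 h 5 min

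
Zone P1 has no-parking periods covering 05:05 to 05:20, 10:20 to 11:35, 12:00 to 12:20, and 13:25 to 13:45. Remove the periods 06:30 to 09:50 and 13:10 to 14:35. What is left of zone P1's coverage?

05:05–05:20: no B overlap → unchanged.
10:20–11:35: no B overlap → unchanged.
12:00–12:20: no B overlap → unchanged.
13:25–13:45: fully covered by B → removed.

05:05–05:20, 10:20–11:35, 12:00–12:20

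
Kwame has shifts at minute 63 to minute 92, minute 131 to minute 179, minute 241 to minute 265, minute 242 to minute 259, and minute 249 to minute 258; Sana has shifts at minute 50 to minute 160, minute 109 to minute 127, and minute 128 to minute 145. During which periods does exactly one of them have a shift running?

First set merges to minute 63 to minute 92, minute 131 to minute 179, minute 241 to minute 265.
Second set merges to minute 50 to minute 160.
Only in the first: minute 160 to minute 179, minute 241 to minute 265.
Only in the second: minute 50 to minute 63, minute 92 to minute 131.
Together these are the periods covered by exactly one.

minute 50 to minute 63, minute 92 to minute 131, minute 160 to minute 179, minute 241 to minute 265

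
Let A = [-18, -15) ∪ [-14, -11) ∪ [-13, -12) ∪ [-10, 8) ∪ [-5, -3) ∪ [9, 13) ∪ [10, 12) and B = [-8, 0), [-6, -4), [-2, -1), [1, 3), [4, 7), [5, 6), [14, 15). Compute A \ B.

First set merges to [-18, -15), [-14, -11), [-10, 8), [9, 13).
Second set merges to [-8, 0), [1, 3), [4, 7), [14, 15).
[-18, -15): no B overlap → unchanged.
[-14, -11): no B overlap → unchanged.
[-10, 8) minus B → [-10, -8), [0, 1), [3, 4), [7, 8).
[9, 13): no B overlap → unchanged.

[-18, -15) ∪ [-14, -11) ∪ [-10, -8) ∪ [0, 1) ∪ [3, 4) ∪ [7, 8) ∪ [9, 13)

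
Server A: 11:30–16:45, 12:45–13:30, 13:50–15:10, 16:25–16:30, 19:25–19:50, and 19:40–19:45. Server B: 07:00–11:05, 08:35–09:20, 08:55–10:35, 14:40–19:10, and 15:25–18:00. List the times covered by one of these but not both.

A, merged: 11:30-16:45, 19:25-19:50.
B, merged: 07:00-11:05, 14:40-19:10.
A but not B: 11:30-14:40, 19:25-19:50.
B but not A: 07:00-11:05, 16:45-19:10.
Combining gives A △ B.

07:00-11:05, 11:30-14:40, 16:45-19:10, 19:25-19:50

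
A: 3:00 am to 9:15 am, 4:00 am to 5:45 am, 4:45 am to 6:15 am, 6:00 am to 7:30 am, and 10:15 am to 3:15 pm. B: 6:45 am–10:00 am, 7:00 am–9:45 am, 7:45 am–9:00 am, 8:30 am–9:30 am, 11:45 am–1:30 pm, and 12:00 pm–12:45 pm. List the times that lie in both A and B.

Merge the first list: 3:00 am-9:15 am, 10:15 am-3:15 pm.
Merge the second list: 6:45 am-10:00 am, 11:45 am-1:30 pm.
3:00 am-9:15 am overlaps B on 6:45 am-9:15 am.
10:15 am-3:15 pm overlaps B on 11:45 am-1:30 pm.

6:45 am-9:15 am, 11:45 am-1:30 pm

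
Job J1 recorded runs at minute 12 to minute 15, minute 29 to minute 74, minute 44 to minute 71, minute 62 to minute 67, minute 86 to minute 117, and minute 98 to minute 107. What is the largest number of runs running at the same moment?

Walk the sorted start/end points keeping a running depth.
The depth first hits 3 at minute 62.

3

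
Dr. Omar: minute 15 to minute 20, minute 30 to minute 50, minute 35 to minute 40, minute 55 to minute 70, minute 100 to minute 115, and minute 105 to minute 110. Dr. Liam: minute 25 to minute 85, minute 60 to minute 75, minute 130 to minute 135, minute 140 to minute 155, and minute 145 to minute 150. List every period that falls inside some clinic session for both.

First set merges to minute 15 to minute 20, minute 30 to minute 50, minute 55 to minute 70, minute 100 to minute 115.
Second set merges to minute 25 to minute 85, minute 130 to minute 135, minute 140 to minute 155.
minute 15 to minute 20 falls entirely outside B.
minute 30 to minute 50 overlaps B on minute 30 to minute 50.
minute 55 to minute 70 overlaps B on minute 55 to minute 70.
minute 100 to minute 115 falls entirely outside B.

minute 30 to minute 50, minute 55 to minute 70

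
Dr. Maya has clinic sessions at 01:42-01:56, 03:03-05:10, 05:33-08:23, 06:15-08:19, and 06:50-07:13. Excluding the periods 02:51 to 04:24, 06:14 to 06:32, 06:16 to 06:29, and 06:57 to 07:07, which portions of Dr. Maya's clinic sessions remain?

A, merged: 01:42–01:56, 03:03–05:10, 05:33–08:23.
B, merged: 02:51–04:24, 06:14–06:32, 06:57–07:07.
01:42–01:56: nothing removed.
03:03–05:10 \ B = 04:24–05:10.
05:33–08:23 \ B = 05:33–06:14, 06:32–06:57, 07:07–08:23.

01:42–01:56, 04:24–05:10, 05:33–06:14, 06:32–06:57, 07:07–08:23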